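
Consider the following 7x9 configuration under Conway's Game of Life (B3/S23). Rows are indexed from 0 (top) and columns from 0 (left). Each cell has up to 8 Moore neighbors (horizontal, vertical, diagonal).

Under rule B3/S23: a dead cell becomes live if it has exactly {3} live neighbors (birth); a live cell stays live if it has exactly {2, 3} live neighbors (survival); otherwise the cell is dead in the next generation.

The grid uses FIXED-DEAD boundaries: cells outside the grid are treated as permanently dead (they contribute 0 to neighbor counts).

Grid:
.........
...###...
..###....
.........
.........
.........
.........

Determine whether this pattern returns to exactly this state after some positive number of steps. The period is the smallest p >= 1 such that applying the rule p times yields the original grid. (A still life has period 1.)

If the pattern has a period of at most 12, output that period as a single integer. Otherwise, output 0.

Answer: 2

Derivation:
Simulating and comparing each generation to the original:
Gen 0 (original, given above): 6 live cells
Gen 1: 6 live cells, differs from original
Gen 2: 6 live cells, MATCHES original -> period = 2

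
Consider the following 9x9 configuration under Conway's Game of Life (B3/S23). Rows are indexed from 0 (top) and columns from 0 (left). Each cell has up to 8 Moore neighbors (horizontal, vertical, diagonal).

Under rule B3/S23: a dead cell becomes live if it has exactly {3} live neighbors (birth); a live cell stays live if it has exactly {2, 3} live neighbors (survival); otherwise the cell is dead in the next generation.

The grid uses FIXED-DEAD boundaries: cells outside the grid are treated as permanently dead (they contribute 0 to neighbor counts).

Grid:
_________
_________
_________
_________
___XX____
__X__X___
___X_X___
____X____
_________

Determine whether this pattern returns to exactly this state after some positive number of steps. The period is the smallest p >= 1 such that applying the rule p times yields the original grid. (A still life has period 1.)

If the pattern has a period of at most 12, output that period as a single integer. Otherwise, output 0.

Answer: 1

Derivation:
Simulating and comparing each generation to the original:
Gen 0 (original, given above): 7 live cells
Gen 1: 7 live cells, MATCHES original -> period = 1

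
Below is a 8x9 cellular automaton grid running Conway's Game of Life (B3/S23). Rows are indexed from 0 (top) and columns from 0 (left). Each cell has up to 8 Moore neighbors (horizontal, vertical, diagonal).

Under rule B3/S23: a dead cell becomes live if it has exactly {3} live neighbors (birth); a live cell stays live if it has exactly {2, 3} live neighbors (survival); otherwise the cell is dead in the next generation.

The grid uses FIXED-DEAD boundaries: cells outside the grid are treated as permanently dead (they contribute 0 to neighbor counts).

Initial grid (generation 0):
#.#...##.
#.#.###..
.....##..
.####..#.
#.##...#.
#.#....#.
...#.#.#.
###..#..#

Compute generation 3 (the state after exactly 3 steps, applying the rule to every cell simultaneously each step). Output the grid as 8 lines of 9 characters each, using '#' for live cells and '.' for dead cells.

Simulating step by step:
Generation 0 (given above): 31 live cells
Generation 1: 28 live cells
...#..##.
...##....
.......#.
.#..##.#.
#...#.###
..#.#..##
#..##..##
.##.#.#..
Generation 2: 23 live cells
...##....
...##.##.
...#.##..
....##...
.#..#....
.#..#....
....#.#.#
.##.##.#.
Generation 3: 24 live cells
(generation 3 grid is the final answer)

Answer: ...###...
..#...##.
...#...#.
...#..#..
...##....
...##....
.##.#.##.
...#####.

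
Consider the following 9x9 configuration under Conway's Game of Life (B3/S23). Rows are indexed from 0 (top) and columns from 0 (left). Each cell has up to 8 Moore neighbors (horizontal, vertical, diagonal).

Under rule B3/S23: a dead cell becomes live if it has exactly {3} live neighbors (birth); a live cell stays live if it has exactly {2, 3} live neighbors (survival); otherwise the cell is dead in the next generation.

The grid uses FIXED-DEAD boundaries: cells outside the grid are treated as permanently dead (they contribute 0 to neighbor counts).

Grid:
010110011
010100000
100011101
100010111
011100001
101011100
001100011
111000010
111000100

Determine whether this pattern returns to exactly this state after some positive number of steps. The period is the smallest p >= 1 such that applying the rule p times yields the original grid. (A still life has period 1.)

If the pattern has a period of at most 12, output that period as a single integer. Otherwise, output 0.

Simulating and comparing each generation to the original:
Gen 0 (original, given above): 38 live cells
Gen 1: 36 live cells, differs from original
Gen 2: 27 live cells, differs from original
Gen 3: 27 live cells, differs from original
Gen 4: 26 live cells, differs from original
Gen 5: 19 live cells, differs from original
Gen 6: 15 live cells, differs from original
Gen 7: 17 live cells, differs from original
Gen 8: 22 live cells, differs from original
Gen 9: 19 live cells, differs from original
Gen 10: 16 live cells, differs from original
Gen 11: 11 live cells, differs from original
Gen 12: 12 live cells, differs from original
No period found within 12 steps.

Answer: 0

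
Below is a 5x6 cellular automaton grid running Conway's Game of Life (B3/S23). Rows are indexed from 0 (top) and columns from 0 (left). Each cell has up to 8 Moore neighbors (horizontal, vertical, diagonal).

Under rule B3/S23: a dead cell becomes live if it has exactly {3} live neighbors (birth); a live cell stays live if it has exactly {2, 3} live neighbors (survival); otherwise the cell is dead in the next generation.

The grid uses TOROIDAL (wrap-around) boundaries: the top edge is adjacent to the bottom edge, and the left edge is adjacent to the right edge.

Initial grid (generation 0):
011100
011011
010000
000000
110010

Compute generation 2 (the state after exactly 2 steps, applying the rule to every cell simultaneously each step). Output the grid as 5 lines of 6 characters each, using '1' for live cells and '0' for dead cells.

Answer: 000000
010000
101001
000001
111000

Derivation:
Simulating step by step:
Generation 0 (given above): 11 live cells
Generation 1: 9 live cells
000000
000010
111000
110000
110100
Generation 2: 8 live cells
(generation 2 grid is the final answer)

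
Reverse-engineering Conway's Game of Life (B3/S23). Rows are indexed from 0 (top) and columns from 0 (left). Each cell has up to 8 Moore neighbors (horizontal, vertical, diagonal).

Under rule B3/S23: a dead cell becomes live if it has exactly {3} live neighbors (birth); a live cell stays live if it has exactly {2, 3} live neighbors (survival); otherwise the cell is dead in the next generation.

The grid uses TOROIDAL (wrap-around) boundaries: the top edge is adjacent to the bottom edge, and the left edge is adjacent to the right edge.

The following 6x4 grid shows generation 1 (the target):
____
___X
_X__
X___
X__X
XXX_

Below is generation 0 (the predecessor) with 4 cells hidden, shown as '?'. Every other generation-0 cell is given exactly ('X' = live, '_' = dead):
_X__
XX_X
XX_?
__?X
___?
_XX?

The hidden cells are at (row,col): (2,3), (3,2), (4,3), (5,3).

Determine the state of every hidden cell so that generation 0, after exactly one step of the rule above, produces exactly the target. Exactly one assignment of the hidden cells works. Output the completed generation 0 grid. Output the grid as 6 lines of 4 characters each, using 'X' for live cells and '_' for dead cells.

Hidden generation-0 cells (in order): (2,3), (3,2), (4,3), (5,3).
A hidden cell only influences target cells in its own 3x3 neighborhood. Try each of the 2^4 = 16 assignments, step the completed generation 0 forward once under B3/S23, and compare with the target:
  (2,3)=_ (3,2)=_ (4,3)=_ (5,3)=_ -> step gives (0,3)='X' but target has '_' -> reject
  (2,3)=_ (3,2)=_ (4,3)=_ (5,3)=X -> step reproduces the target at every cell -> ACCEPT
  (2,3)=_ (3,2)=_ (4,3)=X (5,3)=_ -> step gives (0,3)='X' but target has '_' -> reject
  (2,3)=_ (3,2)=_ (4,3)=X (5,3)=X -> step gives (3,0)='_' but target has 'X' -> reject
  (2,3)=_ (3,2)=X (4,3)=_ (5,3)=_ -> step gives (0,3)='X' but target has '_' -> reject
  (2,3)=_ (3,2)=X (4,3)=_ (5,3)=X -> step gives (2,1)='_' but target has 'X' -> reject
  (2,3)=_ (3,2)=X (4,3)=X (5,3)=_ -> step gives (0,3)='X' but target has '_' -> reject
  (2,3)=_ (3,2)=X (4,3)=X (5,3)=X -> step gives (2,1)='_' but target has 'X' -> reject
  (2,3)=X (3,2)=_ (4,3)=_ (5,3)=_ -> step gives (0,3)='X' but target has '_' -> reject
  (2,3)=X (3,2)=_ (4,3)=_ (5,3)=X -> step gives (3,0)='_' but target has 'X' -> reject
  (2,3)=X (3,2)=_ (4,3)=X (5,3)=_ -> step gives (0,3)='X' but target has '_' -> reject
  (2,3)=X (3,2)=_ (4,3)=X (5,3)=X -> step gives (3,0)='_' but target has 'X' -> reject
  (2,3)=X (3,2)=X (4,3)=_ (5,3)=_ -> step gives (0,3)='X' but target has '_' -> reject
  (2,3)=X (3,2)=X (4,3)=_ (5,3)=X -> step gives (2,1)='_' but target has 'X' -> reject
  (2,3)=X (3,2)=X (4,3)=X (5,3)=_ -> step gives (0,3)='X' but target has '_' -> reject
  (2,3)=X (3,2)=X (4,3)=X (5,3)=X -> step gives (2,1)='_' but target has 'X' -> reject
Unique solution: (2,3)=dead, (3,2)=dead, (4,3)=dead, (5,3)=live.
Check: live-neighbor counts of every cell in the completed generation 0:
6464
5442
5344
3221
3243
3231
Applying B3/S23 to generation 0 with these counts gives:
____
___X
_X__
X___
X__X
XXX_
which matches the target exactly.

Answer: _X__
XX_X
XX__
___X
____
_XXX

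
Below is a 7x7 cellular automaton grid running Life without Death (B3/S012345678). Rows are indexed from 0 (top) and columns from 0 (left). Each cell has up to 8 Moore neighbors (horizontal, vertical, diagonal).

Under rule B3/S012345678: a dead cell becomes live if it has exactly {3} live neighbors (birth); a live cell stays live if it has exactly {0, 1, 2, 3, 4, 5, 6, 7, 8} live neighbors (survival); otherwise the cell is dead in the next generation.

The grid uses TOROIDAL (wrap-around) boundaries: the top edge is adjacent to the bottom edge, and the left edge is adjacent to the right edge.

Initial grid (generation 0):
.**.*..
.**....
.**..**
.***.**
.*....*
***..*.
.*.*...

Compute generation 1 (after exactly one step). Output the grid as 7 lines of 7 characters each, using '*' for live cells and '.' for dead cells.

Answer: ***.*..
.**..*.
.**.***
.******
.*.**.*
***..**
.*.**..

Derivation:
Simulating step by step:
Generation 0 (given above): 22 live cells
Generation 1: 30 live cells
(generation 1 grid is the final answer)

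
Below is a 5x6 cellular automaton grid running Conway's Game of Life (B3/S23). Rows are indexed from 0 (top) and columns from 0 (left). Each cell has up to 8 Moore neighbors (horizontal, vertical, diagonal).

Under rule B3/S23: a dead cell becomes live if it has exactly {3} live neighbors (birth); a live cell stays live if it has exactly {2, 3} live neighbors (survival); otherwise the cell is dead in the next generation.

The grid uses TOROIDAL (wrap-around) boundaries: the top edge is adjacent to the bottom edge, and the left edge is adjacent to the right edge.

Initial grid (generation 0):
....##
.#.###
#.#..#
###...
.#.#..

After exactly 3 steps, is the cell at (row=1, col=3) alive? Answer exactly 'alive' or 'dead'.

Simulating step by step:
Generation 0 (given above): 14 live cells
Generation 1: 10 live cells
.....#
.###..
......
...#.#
.#.###
Generation 2: 12 live cells
.#...#
..#...
...##.
#.##.#
..##.#
Generation 3: 15 live cells
##.##.
..###.
.#..##
##...#
...#.#

Cell (1,3) at generation 3: 1 -> alive

Answer: alive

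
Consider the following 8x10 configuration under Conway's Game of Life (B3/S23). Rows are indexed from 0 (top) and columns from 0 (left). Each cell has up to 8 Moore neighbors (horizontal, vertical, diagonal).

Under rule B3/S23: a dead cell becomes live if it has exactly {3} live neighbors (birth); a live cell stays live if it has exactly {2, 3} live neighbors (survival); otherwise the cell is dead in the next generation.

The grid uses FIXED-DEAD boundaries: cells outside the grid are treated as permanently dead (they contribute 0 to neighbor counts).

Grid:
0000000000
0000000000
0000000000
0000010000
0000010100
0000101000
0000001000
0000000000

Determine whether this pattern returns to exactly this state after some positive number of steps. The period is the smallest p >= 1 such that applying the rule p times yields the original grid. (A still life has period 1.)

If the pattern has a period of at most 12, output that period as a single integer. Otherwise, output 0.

Simulating and comparing each generation to the original:
Gen 0 (original, given above): 6 live cells
Gen 1: 6 live cells, differs from original
Gen 2: 6 live cells, MATCHES original -> period = 2

Answer: 2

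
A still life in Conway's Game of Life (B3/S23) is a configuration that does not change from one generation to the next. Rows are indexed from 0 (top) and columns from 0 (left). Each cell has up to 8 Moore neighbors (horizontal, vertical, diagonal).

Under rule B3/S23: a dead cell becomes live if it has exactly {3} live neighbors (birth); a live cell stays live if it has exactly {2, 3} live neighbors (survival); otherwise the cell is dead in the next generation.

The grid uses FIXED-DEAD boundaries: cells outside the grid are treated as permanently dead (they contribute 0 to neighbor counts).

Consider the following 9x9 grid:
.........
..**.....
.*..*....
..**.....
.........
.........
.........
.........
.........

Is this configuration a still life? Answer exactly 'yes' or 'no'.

Answer: yes

Derivation:
Compute generation 1 and compare to generation 0 (given above):
Generation 1:
.........
..**.....
.*..*....
..**.....
.........
.........
.........
.........
.........
The grids are IDENTICAL -> still life.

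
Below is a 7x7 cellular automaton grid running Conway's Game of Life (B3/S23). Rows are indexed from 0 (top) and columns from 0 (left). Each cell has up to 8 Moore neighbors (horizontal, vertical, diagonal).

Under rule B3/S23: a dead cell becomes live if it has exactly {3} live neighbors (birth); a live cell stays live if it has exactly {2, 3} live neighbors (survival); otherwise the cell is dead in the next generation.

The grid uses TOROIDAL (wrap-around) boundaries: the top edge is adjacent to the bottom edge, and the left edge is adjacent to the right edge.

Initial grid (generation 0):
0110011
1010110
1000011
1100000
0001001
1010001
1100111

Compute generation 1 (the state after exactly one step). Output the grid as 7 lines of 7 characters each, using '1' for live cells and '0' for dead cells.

Answer: 0010000
0011100
0000110
0100010
0010001
0011100
0001100

Derivation:
Simulating step by step:
Generation 0 (given above): 23 live cells
Generation 1: 15 live cells
(generation 1 grid is the final answer)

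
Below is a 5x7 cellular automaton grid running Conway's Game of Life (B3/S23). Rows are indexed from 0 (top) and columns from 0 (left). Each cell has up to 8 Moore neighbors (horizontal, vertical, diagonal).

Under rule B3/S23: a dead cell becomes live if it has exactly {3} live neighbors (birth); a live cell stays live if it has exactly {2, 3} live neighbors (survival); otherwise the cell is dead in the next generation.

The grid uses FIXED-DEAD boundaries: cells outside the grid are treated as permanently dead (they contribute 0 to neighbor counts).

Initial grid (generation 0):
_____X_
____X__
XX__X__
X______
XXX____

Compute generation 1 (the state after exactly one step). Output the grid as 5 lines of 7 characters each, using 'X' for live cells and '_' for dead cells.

Simulating step by step:
Generation 0 (given above): 9 live cells
Generation 1: 7 live cells
(generation 1 grid is the final answer)

Answer: _______
____XX_
XX_____
__X____
XX_____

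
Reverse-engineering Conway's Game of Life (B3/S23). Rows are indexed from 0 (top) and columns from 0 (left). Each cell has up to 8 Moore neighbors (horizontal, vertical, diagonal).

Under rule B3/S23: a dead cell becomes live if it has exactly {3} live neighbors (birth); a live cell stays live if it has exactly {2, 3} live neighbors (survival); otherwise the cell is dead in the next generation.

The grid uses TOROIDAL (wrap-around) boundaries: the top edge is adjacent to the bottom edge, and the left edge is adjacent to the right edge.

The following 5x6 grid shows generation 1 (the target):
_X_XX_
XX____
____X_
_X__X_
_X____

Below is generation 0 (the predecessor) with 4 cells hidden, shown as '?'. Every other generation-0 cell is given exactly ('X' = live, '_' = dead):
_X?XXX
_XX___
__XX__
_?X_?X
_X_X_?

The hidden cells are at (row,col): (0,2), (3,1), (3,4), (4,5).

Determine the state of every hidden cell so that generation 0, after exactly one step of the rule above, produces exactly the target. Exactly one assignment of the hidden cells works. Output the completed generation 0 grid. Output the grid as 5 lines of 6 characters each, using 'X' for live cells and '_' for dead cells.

Hidden generation-0 cells (in order): (0,2), (3,1), (3,4), (4,5).
A hidden cell only influences target cells in its own 3x3 neighborhood. Try each of the 2^4 = 16 assignments, step the completed generation 0 forward once under B3/S23, and compare with the target:
  (0,2)=_ (3,1)=_ (3,4)=_ (4,5)=_ -> step gives (2,3)='X' but target has '_' -> reject
  (0,2)=_ (3,1)=_ (3,4)=_ (4,5)=X -> step gives (0,4)='_' but target has 'X' -> reject
  (0,2)=_ (3,1)=_ (3,4)=X (4,5)=_ -> step reproduces the target at every cell -> ACCEPT
  (0,2)=_ (3,1)=_ (3,4)=X (4,5)=X -> step gives (0,4)='_' but target has 'X' -> reject
  (0,2)=_ (3,1)=X (3,4)=_ (4,5)=_ -> step gives (2,0)='X' but target has '_' -> reject
  (0,2)=_ (3,1)=X (3,4)=_ (4,5)=X -> step gives (0,4)='_' but target has 'X' -> reject
  (0,2)=_ (3,1)=X (3,4)=X (4,5)=_ -> step gives (2,0)='X' but target has '_' -> reject
  (0,2)=_ (3,1)=X (3,4)=X (4,5)=X -> step gives (0,4)='_' but target has 'X' -> reject
  (0,2)=X (3,1)=_ (3,4)=_ (4,5)=_ -> step gives (0,1)='_' but target has 'X' -> reject
  (0,2)=X (3,1)=_ (3,4)=_ (4,5)=X -> step gives (0,1)='_' but target has 'X' -> reject
  (0,2)=X (3,1)=_ (3,4)=X (4,5)=_ -> step gives (0,1)='_' but target has 'X' -> reject
  (0,2)=X (3,1)=_ (3,4)=X (4,5)=X -> step gives (0,1)='_' but target has 'X' -> reject
  (0,2)=X (3,1)=X (3,4)=_ (4,5)=_ -> step gives (0,1)='_' but target has 'X' -> reject
  (0,2)=X (3,1)=X (3,4)=_ (4,5)=X -> step gives (0,1)='_' but target has 'X' -> reject
  (0,2)=X (3,1)=X (3,4)=X (4,5)=_ -> step gives (0,1)='_' but target has 'X' -> reject
  (0,2)=X (3,1)=X (3,4)=X (4,5)=X -> step gives (0,1)='_' but target has 'X' -> reject
Unique solution: (0,2)=dead, (3,1)=dead, (3,4)=live, (4,5)=dead.
Check: live-neighbor counts of every cell in the completed generation 0:
436331
335542
244432
234531
425464
Applying B3/S23 to generation 0 with these counts gives:
_X_XX_
XX____
____X_
_X__X_
_X____
which matches the target exactly.

Answer: _X_XXX
_XX___
__XX__
__X_XX
_X_X__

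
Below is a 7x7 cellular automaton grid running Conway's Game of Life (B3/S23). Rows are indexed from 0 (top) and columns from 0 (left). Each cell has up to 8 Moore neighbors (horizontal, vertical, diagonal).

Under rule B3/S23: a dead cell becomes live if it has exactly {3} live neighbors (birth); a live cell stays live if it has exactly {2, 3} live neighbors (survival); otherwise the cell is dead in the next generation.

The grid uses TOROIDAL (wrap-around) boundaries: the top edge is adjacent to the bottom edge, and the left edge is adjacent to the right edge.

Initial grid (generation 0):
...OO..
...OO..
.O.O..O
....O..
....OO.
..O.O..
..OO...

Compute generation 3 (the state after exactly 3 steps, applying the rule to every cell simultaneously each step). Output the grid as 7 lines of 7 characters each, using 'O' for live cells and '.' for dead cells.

Simulating step by step:
Generation 0 (given above): 14 live cells
Generation 1: 12 live cells
.......
.....O.
..OO.O.
...OO..
....OO.
..O.OO.
..O....
Generation 2: 8 live cells
.......
....O..
..OO.O.
..O....
.......
....OO.
...O...
Generation 3: 9 live cells
(generation 3 grid is the final answer)

Answer: .......
...OO..
..OOO..
..OO...
.......
....O..
....O..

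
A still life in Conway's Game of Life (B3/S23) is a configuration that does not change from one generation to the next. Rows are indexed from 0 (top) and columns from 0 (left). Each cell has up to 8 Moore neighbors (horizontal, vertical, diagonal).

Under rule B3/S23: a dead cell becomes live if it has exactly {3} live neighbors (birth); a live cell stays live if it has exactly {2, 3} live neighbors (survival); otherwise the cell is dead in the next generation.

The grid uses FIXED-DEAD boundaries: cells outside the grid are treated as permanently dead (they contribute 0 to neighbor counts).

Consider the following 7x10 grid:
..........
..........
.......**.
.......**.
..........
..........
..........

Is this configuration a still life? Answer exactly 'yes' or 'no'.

Answer: yes

Derivation:
Compute generation 1 and compare to generation 0 (given above):
Generation 1:
..........
..........
.......**.
.......**.
..........
..........
..........
The grids are IDENTICAL -> still life.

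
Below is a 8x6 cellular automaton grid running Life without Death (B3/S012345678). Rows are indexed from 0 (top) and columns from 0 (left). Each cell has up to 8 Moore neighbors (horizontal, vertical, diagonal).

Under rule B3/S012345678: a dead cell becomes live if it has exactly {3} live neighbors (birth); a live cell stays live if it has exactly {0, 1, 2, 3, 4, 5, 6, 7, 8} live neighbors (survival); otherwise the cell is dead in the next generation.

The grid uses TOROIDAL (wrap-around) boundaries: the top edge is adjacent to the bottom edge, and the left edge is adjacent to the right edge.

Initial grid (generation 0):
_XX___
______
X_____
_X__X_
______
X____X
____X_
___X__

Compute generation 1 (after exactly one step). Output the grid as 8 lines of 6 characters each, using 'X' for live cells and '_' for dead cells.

Simulating step by step:
Generation 0 (given above): 9 live cells
Generation 1: 14 live cells
(generation 1 grid is the final answer)

Answer: _XX___
_X____
X_____
_X__X_
X____X
X____X
____XX
__XX__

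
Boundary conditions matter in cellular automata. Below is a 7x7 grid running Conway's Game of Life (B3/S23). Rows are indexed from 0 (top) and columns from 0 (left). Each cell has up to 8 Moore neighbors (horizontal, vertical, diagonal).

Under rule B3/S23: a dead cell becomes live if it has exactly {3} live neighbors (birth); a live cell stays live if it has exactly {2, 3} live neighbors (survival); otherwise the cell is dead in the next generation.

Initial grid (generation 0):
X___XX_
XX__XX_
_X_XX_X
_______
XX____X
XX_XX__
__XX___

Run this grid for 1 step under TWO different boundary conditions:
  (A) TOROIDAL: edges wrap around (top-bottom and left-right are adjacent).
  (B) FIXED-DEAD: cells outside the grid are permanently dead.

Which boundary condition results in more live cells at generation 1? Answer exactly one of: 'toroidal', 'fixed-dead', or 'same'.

Answer: fixed-dead

Derivation:
Under TOROIDAL boundary, generation 1:
X_X__X_
_XX____
_XXXX_X
_XX__XX
_XX___X
___XX_X
X_X__XX
Population = 24

Under FIXED-DEAD boundary, generation 1:
XX__XX_
XXX___X
XXXXX__
XXX__X_
XXX____
X__XX__
_XXXX__
Population = 27

Comparison: toroidal=24, fixed-dead=27 -> fixed-dead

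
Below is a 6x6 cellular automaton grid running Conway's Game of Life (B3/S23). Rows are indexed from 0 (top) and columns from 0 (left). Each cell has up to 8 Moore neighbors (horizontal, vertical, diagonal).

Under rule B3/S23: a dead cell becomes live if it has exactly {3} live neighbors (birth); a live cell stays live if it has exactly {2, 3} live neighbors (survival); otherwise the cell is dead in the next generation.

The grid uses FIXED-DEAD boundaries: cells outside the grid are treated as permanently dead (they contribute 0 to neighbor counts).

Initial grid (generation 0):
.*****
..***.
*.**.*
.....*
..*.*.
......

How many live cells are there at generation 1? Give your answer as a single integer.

Simulating step by step:
Generation 0 (given above): 15 live cells
Generation 1: 8 live cells
.*...*
......
.**..*
.**..*
......
......
Population at generation 1: 8

Answer: 8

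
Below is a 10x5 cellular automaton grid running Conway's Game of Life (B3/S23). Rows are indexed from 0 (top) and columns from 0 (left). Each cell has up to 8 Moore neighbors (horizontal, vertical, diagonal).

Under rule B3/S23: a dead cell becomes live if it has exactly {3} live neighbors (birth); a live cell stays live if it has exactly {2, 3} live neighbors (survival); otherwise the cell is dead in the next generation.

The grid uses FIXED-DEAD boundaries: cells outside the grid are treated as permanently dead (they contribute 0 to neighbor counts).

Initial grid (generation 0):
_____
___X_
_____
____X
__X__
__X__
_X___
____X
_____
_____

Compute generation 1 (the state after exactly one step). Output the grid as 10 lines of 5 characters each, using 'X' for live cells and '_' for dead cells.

Simulating step by step:
Generation 0 (given above): 6 live cells
Generation 1: 3 live cells
(generation 1 grid is the final answer)

Answer: _____
_____
_____
_____
___X_
_XX__
_____
_____
_____
_____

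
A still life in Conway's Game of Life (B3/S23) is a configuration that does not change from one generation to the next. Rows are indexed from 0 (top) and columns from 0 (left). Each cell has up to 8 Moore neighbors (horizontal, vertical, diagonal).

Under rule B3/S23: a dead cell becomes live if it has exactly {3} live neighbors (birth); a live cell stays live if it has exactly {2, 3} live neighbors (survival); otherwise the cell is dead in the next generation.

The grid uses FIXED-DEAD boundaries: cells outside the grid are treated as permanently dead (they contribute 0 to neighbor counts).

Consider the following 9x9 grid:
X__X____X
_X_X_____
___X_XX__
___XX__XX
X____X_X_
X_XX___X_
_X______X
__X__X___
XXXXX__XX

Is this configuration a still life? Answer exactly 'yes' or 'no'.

Answer: no

Derivation:
Compute generation 1 and compare to generation 0 (given above):
Generation 1:
__X______
___X_____
___X_XXX_
___X___XX
_XX____X_
X_X___XXX
_X_X_____
X___X__XX
_XXXX____
Cell (0,0) differs: gen0=1 vs gen1=0 -> NOT a still life.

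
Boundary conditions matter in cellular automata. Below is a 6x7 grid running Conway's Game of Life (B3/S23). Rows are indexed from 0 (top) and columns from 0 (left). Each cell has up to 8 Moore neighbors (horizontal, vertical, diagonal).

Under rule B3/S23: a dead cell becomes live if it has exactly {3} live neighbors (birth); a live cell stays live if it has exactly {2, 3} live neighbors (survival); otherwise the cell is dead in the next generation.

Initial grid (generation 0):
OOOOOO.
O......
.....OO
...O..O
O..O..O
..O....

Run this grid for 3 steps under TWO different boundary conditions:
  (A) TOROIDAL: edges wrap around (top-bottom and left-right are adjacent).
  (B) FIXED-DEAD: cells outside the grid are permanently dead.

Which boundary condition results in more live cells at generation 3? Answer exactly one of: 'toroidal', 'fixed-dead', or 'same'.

Under TOROIDAL boundary, generation 3:
.O.OOOO
..O....
OO...OO
.O.....
..OO..O
O......
Population = 15

Under FIXED-DEAD boundary, generation 3:
.......
...OO..
...OO.O
..O....
...OO..
.......
Population = 8

Comparison: toroidal=15, fixed-dead=8 -> toroidal

Answer: toroidal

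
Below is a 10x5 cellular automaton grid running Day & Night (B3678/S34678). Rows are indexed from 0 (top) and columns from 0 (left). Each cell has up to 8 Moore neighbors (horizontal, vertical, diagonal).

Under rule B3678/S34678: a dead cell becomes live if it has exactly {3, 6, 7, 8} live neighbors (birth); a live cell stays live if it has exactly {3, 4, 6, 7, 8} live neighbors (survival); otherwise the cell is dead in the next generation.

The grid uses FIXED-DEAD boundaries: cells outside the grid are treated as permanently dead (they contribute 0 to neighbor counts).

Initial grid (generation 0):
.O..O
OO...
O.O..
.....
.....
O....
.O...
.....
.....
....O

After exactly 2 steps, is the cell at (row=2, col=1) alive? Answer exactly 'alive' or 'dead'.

Simulating step by step:
Generation 0 (given above): 9 live cells
Generation 1: 4 live cells
O....
OOO..
.....
.....
.....
.....
.....
.....
.....
.....
Generation 2: 2 live cells
.....
.O...
.O...
.....
.....
.....
.....
.....
.....
.....

Cell (2,1) at generation 2: 1 -> alive

Answer: alive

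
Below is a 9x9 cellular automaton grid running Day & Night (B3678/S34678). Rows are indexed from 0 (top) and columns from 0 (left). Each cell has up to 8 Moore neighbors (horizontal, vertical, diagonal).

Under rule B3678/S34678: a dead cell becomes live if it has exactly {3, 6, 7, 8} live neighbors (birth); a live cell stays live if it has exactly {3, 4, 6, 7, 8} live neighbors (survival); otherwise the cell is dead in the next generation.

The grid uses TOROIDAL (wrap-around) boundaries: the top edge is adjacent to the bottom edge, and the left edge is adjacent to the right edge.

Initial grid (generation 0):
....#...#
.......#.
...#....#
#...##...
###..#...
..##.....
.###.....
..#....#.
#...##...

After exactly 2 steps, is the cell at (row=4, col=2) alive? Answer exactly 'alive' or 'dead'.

Answer: alive

Derivation:
Simulating step by step:
Generation 0 (given above): 22 live cells
Generation 1: 21 live cells
.....#...
........#
....#....
#.###...#
.##......
#####....
.#.#.....
..#.#....
...#....#
Generation 2: 16 live cells
.........
.........
#.......#
..##.....
.###....#
#.##.....
###......
..#......
....#....

Cell (4,2) at generation 2: 1 -> alive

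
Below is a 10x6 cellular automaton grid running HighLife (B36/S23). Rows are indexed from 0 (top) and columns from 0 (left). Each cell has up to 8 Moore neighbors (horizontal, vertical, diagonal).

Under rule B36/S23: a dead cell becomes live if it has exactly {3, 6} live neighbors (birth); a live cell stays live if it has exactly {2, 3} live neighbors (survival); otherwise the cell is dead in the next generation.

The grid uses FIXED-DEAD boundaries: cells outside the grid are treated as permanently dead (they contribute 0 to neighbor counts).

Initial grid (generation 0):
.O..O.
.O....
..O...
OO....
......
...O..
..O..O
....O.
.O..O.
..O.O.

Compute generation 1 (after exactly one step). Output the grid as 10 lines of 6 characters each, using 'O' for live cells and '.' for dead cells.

Answer: ......
.OO...
O.O...
.O....
......
......
...OO.
...OOO
....OO
...O..

Derivation:
Simulating step by step:
Generation 0 (given above): 14 live cells
Generation 1: 13 live cells
(generation 1 grid is the final answer)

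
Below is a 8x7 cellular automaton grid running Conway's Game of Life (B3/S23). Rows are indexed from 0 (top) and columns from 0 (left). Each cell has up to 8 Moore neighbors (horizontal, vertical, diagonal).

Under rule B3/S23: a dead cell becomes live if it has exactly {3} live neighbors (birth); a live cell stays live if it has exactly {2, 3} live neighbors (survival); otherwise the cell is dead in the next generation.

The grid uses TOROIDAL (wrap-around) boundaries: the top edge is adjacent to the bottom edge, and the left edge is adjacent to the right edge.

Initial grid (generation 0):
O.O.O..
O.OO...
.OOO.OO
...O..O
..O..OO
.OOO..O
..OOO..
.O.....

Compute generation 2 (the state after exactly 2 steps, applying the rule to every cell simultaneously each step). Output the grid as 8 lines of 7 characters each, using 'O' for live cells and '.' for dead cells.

Answer: O.....O
O....O.
.OO.OOO
.O.....
.O..OOO
.O..O..
.....OO
OO.O...

Derivation:
Simulating step by step:
Generation 0 (given above): 24 live cells
Generation 1: 20 live cells
O.O....
O....O.
.O...OO
.O.O...
.O..OOO
OO....O
O...O..
.O..O..
Generation 2: 21 live cells
(generation 2 grid is the final answer)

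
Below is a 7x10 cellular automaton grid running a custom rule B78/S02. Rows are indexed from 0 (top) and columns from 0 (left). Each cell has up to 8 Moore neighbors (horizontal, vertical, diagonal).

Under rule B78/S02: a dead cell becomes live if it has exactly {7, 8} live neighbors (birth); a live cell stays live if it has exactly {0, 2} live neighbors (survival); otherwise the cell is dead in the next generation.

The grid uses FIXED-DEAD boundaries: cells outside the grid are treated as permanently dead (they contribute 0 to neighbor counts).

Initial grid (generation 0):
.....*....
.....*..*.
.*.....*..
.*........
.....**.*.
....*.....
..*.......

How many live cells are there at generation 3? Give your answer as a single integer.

Simulating step by step:
Generation 0 (given above): 11 live cells
Generation 1: 3 live cells
..........
..........
..........
..........
.....*..*.
..........
..*.......
Generation 2: 3 live cells
..........
..........
..........
..........
.....*..*.
..........
..*.......
Generation 3: 3 live cells
..........
..........
..........
..........
.....*..*.
..........
..*.......
Population at generation 3: 3

Answer: 3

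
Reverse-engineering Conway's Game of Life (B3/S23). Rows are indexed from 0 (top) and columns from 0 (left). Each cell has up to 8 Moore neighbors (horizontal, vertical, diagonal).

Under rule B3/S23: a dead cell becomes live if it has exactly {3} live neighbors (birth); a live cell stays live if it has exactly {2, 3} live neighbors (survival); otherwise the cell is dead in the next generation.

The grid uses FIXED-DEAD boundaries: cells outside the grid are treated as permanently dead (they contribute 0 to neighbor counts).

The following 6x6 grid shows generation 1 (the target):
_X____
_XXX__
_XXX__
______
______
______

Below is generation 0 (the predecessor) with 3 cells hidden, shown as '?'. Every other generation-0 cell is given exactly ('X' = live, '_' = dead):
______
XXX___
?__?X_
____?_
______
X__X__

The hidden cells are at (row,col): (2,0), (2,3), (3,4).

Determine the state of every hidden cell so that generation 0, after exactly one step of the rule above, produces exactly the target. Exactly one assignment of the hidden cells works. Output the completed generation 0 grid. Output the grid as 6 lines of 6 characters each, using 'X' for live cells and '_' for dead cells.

Hidden generation-0 cells (in order): (2,0), (2,3), (3,4).
A hidden cell only influences target cells in its own 3x3 neighborhood. Try each of the 2^3 = 8 assignments, step the completed generation 0 forward once under B3/S23, and compare with the target:
  (2,0)=_ (2,3)=_ (3,4)=_ -> step gives (1,2)='_' but target has 'X' -> reject
  (2,0)=_ (2,3)=_ (3,4)=X -> step gives (1,2)='_' but target has 'X' -> reject
  (2,0)=_ (2,3)=X (3,4)=_ -> step reproduces the target at every cell -> ACCEPT
  (2,0)=_ (2,3)=X (3,4)=X -> step gives (2,4)='X' but target has '_' -> reject
  (2,0)=X (2,3)=_ (3,4)=_ -> step gives (1,0)='X' but target has '_' -> reject
  (2,0)=X (2,3)=_ (3,4)=X -> step gives (1,0)='X' but target has '_' -> reject
  (2,0)=X (2,3)=X (3,4)=_ -> step gives (1,0)='X' but target has '_' -> reject
  (2,0)=X (2,3)=X (3,4)=X -> step gives (1,0)='X' but target has '_' -> reject
Unique solution: (2,0)=dead, (2,3)=live, (3,4)=dead.
Check: live-neighbor counts of every cell in the completed generation 0:
232100
122321
233211
001221
111110
011010
Applying B3/S23 to generation 0 with these counts gives:
_X____
_XXX__
_XXX__
______
______
______
which matches the target exactly.

Answer: ______
XXX___
___XX_
______
______
X__X__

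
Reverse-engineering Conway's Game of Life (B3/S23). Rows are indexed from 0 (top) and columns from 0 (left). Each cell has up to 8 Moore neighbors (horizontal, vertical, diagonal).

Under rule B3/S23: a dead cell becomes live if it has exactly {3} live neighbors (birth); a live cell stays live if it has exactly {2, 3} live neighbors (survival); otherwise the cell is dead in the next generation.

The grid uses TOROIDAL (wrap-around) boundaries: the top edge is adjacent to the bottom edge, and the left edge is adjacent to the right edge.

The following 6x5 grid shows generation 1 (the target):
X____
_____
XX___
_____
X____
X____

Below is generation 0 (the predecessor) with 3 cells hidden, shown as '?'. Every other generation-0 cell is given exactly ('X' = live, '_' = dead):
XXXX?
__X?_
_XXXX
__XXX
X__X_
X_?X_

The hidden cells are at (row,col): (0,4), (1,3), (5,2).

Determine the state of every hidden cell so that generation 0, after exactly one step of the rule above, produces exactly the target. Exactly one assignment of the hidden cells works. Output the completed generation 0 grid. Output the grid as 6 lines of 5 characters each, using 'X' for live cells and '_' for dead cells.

Hidden generation-0 cells (in order): (0,4), (1,3), (5,2).
A hidden cell only influences target cells in its own 3x3 neighborhood. Try each of the 2^3 = 8 assignments, step the completed generation 0 forward once under B3/S23, and compare with the target:
  (0,4)=_ (1,3)=_ (5,2)=_ -> step gives (0,3)='X' but target has '_' -> reject
  (0,4)=_ (1,3)=_ (5,2)=X -> step gives (2,4)='X' but target has '_' -> reject
  (0,4)=_ (1,3)=X (5,2)=_ -> step gives (4,1)='X' but target has '_' -> reject
  (0,4)=_ (1,3)=X (5,2)=X -> step reproduces the target at every cell -> ACCEPT
  (0,4)=X (1,3)=_ (5,2)=_ -> step gives (2,4)='X' but target has '_' -> reject
  (0,4)=X (1,3)=_ (5,2)=X -> step gives (2,4)='X' but target has '_' -> reject
  (0,4)=X (1,3)=X (5,2)=_ -> step gives (4,1)='X' but target has '_' -> reject
  (0,4)=X (1,3)=X (5,2)=X -> step gives (5,0)='_' but target has 'X' -> reject
Unique solution: (0,4)=dead, (1,3)=live, (5,2)=live.
Check: live-neighbor counts of every cell in the completed generation 0:
25655
46765
33674
44565
24556
36546
Applying B3/S23 to generation 0 with these counts gives:
X____
_____
XX___
_____
X____
X____
which matches the target exactly.

Answer: XXXX_
__XX_
_XXXX
__XXX
X__X_
X_XX_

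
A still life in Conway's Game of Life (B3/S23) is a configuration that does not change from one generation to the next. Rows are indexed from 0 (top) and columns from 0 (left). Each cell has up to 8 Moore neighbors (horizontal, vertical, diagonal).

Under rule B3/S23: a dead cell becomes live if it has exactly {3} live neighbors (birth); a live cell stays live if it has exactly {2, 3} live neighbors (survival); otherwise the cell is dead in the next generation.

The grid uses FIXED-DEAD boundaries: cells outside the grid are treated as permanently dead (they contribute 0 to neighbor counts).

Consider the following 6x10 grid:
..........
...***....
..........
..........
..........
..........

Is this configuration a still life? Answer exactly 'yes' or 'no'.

Answer: no

Derivation:
Compute generation 1 and compare to generation 0 (given above):
Generation 1:
....*.....
....*.....
....*.....
..........
..........
..........
Cell (0,4) differs: gen0=0 vs gen1=1 -> NOT a still life.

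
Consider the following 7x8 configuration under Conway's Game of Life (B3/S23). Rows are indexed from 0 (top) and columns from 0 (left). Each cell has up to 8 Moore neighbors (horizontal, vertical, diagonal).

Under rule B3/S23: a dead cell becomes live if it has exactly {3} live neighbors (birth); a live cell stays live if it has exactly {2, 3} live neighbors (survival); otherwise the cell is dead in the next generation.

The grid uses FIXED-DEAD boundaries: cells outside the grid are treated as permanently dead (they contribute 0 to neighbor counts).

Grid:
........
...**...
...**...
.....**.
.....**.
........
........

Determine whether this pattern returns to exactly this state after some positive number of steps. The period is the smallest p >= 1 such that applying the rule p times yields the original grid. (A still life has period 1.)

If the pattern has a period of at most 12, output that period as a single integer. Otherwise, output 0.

Answer: 2

Derivation:
Simulating and comparing each generation to the original:
Gen 0 (original, given above): 8 live cells
Gen 1: 6 live cells, differs from original
Gen 2: 8 live cells, MATCHES original -> period = 2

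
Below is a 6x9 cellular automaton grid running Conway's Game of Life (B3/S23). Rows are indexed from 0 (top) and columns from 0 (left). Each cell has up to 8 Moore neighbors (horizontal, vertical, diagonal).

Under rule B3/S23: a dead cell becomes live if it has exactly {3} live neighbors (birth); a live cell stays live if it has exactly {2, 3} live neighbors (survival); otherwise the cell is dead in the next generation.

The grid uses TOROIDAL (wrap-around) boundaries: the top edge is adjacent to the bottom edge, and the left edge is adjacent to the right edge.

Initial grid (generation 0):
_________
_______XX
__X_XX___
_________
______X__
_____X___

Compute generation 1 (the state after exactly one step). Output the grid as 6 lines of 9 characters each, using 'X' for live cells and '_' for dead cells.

Simulating step by step:
Generation 0 (given above): 7 live cells
Generation 1: 1 live cells
(generation 1 grid is the final answer)

Answer: _________
_________
_________
_____X___
_________
_________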